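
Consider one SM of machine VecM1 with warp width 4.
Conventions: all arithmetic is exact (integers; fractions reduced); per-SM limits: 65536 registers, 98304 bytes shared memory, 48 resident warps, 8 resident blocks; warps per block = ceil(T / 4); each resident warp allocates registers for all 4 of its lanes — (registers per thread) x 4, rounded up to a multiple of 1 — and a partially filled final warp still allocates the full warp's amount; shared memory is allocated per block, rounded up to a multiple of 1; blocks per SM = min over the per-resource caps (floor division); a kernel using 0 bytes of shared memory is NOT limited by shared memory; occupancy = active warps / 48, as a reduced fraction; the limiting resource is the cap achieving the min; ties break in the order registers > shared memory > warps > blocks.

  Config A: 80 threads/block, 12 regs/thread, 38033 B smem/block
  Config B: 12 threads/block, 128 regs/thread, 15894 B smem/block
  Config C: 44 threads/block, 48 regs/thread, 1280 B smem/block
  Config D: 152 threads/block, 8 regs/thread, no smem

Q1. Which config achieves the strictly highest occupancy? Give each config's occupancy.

occupancies: A 5/6, B 3/8, C 11/12, D 19/24

Answer: C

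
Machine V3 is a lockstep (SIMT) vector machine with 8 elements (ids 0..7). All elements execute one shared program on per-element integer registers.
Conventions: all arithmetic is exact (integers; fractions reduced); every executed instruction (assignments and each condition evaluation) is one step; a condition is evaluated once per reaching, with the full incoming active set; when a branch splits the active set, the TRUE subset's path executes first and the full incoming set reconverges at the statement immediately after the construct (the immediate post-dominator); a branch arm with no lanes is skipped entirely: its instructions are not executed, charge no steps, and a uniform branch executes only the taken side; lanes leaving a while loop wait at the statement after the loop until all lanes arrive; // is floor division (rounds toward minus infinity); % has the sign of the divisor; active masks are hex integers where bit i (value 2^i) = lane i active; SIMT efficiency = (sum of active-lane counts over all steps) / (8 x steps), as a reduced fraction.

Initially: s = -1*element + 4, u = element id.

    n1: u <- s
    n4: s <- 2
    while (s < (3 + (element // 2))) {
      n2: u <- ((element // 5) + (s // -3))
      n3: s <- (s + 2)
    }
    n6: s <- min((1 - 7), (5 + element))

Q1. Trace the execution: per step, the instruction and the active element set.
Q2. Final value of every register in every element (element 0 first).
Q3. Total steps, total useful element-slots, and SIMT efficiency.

step 0: u <- s                       0xff
step 1: s <- 2                       0xff
step 2: eval (s < (3 + (element // 2))) 0xff
step 3: u <- ((element // 5) + (s // -3)) 0xff
step 4: s <- (s + 2)                 0xff
step 5: eval (s < (3 + (element // 2))) 0xff
step 6: u <- ((element // 5) + (s // -3)) 0xf0
step 7: s <- (s + 2)                 0xf0
step 8: eval (s < (3 + (element // 2))) 0xf0
step 9: s <- min((1 - 7), (5 + element)) 0xff

Answer: 10 steps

s: -6,-6,-6,-6,-6,-6,-6,-6
u: -1,-1,-1,-1,-2,-1,-1,-1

steps = 10; useful = 68; efficiency = 68/80 = 17/20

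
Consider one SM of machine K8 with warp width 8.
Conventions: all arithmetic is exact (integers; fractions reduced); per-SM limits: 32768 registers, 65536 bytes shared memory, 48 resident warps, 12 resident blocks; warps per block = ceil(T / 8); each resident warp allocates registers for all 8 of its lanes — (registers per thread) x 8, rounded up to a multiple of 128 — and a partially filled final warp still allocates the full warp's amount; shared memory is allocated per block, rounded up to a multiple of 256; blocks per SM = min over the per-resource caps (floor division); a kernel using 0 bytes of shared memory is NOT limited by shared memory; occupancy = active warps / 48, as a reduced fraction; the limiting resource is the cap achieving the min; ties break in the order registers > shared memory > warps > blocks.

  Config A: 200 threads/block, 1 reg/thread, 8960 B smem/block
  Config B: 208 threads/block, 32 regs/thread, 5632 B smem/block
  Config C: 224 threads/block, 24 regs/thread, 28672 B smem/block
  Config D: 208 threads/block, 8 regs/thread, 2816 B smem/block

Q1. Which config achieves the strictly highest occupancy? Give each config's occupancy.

occupancies: A 25/48, B 13/24, C 7/12, D 13/24

Answer: C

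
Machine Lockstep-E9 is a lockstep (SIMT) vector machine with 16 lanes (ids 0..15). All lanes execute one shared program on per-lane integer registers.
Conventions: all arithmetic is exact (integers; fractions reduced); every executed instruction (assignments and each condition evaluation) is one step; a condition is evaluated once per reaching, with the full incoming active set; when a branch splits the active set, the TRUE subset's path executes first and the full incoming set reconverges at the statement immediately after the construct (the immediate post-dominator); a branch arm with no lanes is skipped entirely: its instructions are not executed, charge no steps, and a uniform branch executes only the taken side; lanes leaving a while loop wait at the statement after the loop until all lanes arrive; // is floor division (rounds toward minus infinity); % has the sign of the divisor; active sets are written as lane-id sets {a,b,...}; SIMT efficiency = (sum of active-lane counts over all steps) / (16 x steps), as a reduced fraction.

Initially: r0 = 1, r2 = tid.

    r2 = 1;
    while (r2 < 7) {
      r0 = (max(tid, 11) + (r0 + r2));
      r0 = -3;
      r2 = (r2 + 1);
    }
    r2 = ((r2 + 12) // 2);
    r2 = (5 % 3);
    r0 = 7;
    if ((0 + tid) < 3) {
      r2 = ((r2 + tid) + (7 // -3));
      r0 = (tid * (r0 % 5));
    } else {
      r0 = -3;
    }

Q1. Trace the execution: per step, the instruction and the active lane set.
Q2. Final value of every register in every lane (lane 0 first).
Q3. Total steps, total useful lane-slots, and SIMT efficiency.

step 0: r2 <- 1                      {0,1,2,3,4,5,6,7,8,9,10,11,12,13,14,15}
step 1: eval (r2 < 7)                {0,1,2,3,4,5,6,7,8,9,10,11,12,13,14,15}
step 2: r0 <- (max(tid, 11) + (r0 + r2)) {0,1,2,3,4,5,6,7,8,9,10,11,12,13,14,15}
step 3: r0 <- -3                     {0,1,2,3,4,5,6,7,8,9,10,11,12,13,14,15}
step 4: r2 <- (r2 + 1)               {0,1,2,3,4,5,6,7,8,9,10,11,12,13,14,15}
step 5: eval (r2 < 7)                {0,1,2,3,4,5,6,7,8,9,10,11,12,13,14,15}
step 6: r0 <- (max(tid, 11) + (r0 + r2)) {0,1,2,3,4,5,6,7,8,9,10,11,12,13,14,15}
step 7: r0 <- -3                     {0,1,2,3,4,5,6,7,8,9,10,11,12,13,14,15}
step 8: r2 <- (r2 + 1)               {0,1,2,3,4,5,6,7,8,9,10,11,12,13,14,15}
step 9: eval (r2 < 7)                {0,1,2,3,4,5,6,7,8,9,10,11,12,13,14,15}
step 10: r0 <- (max(tid, 11) + (r0 + r2)) {0,1,2,3,4,5,6,7,8,9,10,11,12,13,14,15}
step 11: r0 <- -3                     {0,1,2,3,4,5,6,7,8,9,10,11,12,13,14,15}
step 12: r2 <- (r2 + 1)               {0,1,2,3,4,5,6,7,8,9,10,11,12,13,14,15}
step 13: eval (r2 < 7)                {0,1,2,3,4,5,6,7,8,9,10,11,12,13,14,15}
step 14: r0 <- (max(tid, 11) + (r0 + r2)) {0,1,2,3,4,5,6,7,8,9,10,11,12,13,14,15}
step 15: r0 <- -3                     {0,1,2,3,4,5,6,7,8,9,10,11,12,13,14,15}
step 16: r2 <- (r2 + 1)               {0,1,2,3,4,5,6,7,8,9,10,11,12,13,14,15}
step 17: eval (r2 < 7)                {0,1,2,3,4,5,6,7,8,9,10,11,12,13,14,15}
step 18: r0 <- (max(tid, 11) + (r0 + r2)) {0,1,2,3,4,5,6,7,8,9,10,11,12,13,14,15}
step 19: r0 <- -3                     {0,1,2,3,4,5,6,7,8,9,10,11,12,13,14,15}
step 20: r2 <- (r2 + 1)               {0,1,2,3,4,5,6,7,8,9,10,11,12,13,14,15}
step 21: eval (r2 < 7)                {0,1,2,3,4,5,6,7,8,9,10,11,12,13,14,15}
step 22: r0 <- (max(tid, 11) + (r0 + r2)) {0,1,2,3,4,5,6,7,8,9,10,11,12,13,14,15}
step 23: r0 <- -3                     {0,1,2,3,4,5,6,7,8,9,10,11,12,13,14,15}
step 24: r2 <- (r2 + 1)               {0,1,2,3,4,5,6,7,8,9,10,11,12,13,14,15}
step 25: eval (r2 < 7)                {0,1,2,3,4,5,6,7,8,9,10,11,12,13,14,15}
step 26: r2 <- ((r2 + 12) // 2)       {0,1,2,3,4,5,6,7,8,9,10,11,12,13,14,15}
step 27: r2 <- (5 % 3)                {0,1,2,3,4,5,6,7,8,9,10,11,12,13,14,15}
step 28: r0 <- 7                      {0,1,2,3,4,5,6,7,8,9,10,11,12,13,14,15}
step 29: eval ((0 + tid) < 3)         {0,1,2,3,4,5,6,7,8,9,10,11,12,13,14,15}
step 30: r2 <- ((r2 + tid) + (7 // -3)) {0,1,2}
step 31: r0 <- (tid * (r0 % 5))       {0,1,2}
step 32: r0 <- -3                     {3,4,5,6,7,8,9,10,11,12,13,14,15}

Answer: 33 steps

r0: 0,2,4,-3,-3,-3,-3,-3,-3,-3,-3,-3,-3,-3,-3,-3
r2: -1,0,1,2,2,2,2,2,2,2,2,2,2,2,2,2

steps = 33; useful = 499; efficiency = 499/528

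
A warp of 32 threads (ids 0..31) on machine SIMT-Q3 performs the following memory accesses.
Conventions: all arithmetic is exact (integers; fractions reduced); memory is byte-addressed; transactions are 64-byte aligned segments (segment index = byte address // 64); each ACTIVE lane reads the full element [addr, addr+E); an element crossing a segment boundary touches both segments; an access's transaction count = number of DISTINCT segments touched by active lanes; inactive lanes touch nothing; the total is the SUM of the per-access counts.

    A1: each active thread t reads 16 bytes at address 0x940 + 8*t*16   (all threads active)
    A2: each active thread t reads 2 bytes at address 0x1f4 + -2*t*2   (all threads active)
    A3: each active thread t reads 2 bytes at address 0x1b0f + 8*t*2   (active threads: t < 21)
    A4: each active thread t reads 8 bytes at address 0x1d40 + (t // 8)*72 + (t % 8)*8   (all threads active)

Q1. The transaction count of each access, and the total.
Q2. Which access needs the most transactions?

A1: 32 transactions
A2: 3 transactions
A3: 6 transactions
A4: 5 transactions

Answer: 32,3,6,5; total 46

Answer: A1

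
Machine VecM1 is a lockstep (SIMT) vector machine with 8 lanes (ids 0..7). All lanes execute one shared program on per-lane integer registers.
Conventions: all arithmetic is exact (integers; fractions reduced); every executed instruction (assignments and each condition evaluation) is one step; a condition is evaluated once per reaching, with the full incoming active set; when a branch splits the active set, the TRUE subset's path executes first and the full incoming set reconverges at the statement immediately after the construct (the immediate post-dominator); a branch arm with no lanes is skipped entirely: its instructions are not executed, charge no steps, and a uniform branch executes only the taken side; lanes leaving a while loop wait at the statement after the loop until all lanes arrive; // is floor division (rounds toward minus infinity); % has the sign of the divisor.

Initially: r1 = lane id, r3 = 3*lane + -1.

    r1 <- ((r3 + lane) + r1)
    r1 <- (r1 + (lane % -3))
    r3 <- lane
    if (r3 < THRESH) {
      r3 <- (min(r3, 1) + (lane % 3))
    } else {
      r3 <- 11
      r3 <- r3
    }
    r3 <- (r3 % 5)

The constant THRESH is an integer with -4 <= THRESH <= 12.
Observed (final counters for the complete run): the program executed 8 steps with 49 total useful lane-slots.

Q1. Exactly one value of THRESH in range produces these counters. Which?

Answer: THRESH = 7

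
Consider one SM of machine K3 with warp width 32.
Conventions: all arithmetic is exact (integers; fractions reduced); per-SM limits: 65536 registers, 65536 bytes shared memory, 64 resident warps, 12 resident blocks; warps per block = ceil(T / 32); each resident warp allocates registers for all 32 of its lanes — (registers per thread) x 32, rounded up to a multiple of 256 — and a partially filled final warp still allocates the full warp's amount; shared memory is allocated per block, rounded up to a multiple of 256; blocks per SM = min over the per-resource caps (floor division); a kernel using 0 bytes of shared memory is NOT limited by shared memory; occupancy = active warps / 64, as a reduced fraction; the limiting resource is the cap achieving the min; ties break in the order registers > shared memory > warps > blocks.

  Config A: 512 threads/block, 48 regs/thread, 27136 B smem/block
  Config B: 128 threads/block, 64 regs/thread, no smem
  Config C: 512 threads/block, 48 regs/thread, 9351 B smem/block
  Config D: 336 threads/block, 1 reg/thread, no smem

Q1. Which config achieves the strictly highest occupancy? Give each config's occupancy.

occupancies: A 1/2, B 1/2, C 1/2, D 55/64

Answer: D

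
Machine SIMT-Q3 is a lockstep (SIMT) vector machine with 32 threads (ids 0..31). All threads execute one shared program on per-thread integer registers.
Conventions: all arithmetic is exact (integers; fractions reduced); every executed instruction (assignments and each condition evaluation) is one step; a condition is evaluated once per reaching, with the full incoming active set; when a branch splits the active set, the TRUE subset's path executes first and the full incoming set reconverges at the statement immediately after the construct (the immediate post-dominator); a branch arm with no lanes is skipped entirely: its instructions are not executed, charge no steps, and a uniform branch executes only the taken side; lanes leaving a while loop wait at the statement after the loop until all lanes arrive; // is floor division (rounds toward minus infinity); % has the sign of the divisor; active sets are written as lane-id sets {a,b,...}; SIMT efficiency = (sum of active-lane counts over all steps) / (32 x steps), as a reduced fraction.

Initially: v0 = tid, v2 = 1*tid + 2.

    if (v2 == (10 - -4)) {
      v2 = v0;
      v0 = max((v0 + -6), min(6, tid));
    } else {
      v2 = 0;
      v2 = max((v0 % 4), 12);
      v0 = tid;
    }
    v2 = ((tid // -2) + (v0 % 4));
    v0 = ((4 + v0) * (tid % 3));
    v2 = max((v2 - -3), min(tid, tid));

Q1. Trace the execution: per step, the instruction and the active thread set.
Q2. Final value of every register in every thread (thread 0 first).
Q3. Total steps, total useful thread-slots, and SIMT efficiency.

step 0: eval (v2 == (10 - -4))       {0,1,2,3,4,5,6,7,8,9,10,11,12,13,14,15,16,17,18,19,20,21,22,23,24,25,26,27,28,29,30,31}
step 1: v2 <- v0                     {12}
step 2: v0 <- max((v0 + -6), min(6, tid)) {12}
step 3: v2 <- 0                      {0,1,2,3,4,5,6,7,8,9,10,11,13,14,15,16,17,18,19,20,21,22,23,24,25,26,27,28,29,30,31}
step 4: v2 <- max((v0 % 4), 12)      {0,1,2,3,4,5,6,7,8,9,10,11,13,14,15,16,17,18,19,20,21,22,23,24,25,26,27,28,29,30,31}
step 5: v0 <- tid                    {0,1,2,3,4,5,6,7,8,9,10,11,13,14,15,16,17,18,19,20,21,22,23,24,25,26,27,28,29,30,31}
step 6: v2 <- ((tid // -2) + (v0 % 4)) {0,1,2,3,4,5,6,7,8,9,10,11,12,13,14,15,16,17,18,19,20,21,22,23,24,25,26,27,28,29,30,31}
step 7: v0 <- ((4 + v0) * (tid % 3)) {0,1,2,3,4,5,6,7,8,9,10,11,12,13,14,15,16,17,18,19,20,21,22,23,24,25,26,27,28,29,30,31}
step 8: v2 <- max((v2 - -3), min(tid, tid)) {0,1,2,3,4,5,6,7,8,9,10,11,12,13,14,15,16,17,18,19,20,21,22,23,24,25,26,27,28,29,30,31}

Answer: 9 steps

v0: 0,5,12,0,8,18,0,11,24,0,14,30,0,17,36,0,20,42,0,23,48,0,26,54,0,29,60,0,32,66,0,35
v2: 3,3,4,4,4,5,6,7,8,9,10,11,12,13,14,15,16,17,18,19,20,21,22,23,24,25,26,27,28,29,30,31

steps = 9; useful = 223; efficiency = 223/288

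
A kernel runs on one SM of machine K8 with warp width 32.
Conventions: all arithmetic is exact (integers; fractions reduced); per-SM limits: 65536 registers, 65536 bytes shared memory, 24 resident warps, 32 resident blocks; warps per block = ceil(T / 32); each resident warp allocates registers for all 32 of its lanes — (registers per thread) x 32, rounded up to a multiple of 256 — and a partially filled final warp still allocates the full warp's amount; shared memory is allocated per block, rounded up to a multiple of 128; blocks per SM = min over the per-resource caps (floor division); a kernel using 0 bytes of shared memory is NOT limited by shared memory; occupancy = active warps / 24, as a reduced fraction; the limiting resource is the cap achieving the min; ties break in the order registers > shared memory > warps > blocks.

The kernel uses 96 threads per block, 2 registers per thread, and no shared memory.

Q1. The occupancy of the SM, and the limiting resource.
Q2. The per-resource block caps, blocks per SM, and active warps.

Answer: occupancy 1, limited by warps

registers: 85 blocks
shared memory: no limit (kernel uses none)
warps: 8 blocks
blocks: 32 blocks

Answer: 8 blocks, 24 active warps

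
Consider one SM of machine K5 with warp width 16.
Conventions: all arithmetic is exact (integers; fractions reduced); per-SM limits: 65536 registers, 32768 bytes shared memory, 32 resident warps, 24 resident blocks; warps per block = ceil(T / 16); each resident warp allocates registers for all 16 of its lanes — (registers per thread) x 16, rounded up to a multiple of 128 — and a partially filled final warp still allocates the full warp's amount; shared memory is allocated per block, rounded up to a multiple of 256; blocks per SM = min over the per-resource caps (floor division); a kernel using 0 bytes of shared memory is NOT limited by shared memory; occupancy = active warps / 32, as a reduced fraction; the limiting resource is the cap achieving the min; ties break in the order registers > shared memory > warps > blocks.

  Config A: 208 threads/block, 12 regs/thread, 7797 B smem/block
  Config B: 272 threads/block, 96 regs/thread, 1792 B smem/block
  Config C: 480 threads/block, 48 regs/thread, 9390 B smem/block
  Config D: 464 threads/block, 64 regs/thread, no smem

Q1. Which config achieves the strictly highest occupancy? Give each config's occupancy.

occupancies: A 13/16, B 17/32, C 15/16, D 29/32

Answer: C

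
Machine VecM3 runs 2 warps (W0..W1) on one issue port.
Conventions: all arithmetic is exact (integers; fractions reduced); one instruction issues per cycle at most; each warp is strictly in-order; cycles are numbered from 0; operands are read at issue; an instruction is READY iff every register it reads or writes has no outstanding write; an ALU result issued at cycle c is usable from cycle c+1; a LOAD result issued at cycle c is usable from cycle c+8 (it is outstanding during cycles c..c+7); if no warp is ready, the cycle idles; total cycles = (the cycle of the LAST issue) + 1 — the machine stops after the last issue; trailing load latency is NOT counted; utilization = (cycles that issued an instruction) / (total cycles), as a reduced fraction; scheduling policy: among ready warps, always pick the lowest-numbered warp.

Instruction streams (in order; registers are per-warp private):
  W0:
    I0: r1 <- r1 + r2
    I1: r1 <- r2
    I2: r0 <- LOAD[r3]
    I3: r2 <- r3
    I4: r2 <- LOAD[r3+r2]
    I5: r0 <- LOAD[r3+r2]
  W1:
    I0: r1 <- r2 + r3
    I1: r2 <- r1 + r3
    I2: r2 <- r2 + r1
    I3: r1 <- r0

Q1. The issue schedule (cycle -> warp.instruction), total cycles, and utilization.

cycle 0: W0.I0
cycle 1: W0.I1
cycle 2: W0.I2
cycle 3: W0.I3
cycle 4: W0.I4
cycle 5: W1.I0
cycle 6: W1.I1
cycle 7: W1.I2
cycle 8: W1.I3
cycle 9: idle
cycle 10: idle
cycle 11: idle
cycle 12: W0.I5

Answer: 13 cycles, utilization 10/13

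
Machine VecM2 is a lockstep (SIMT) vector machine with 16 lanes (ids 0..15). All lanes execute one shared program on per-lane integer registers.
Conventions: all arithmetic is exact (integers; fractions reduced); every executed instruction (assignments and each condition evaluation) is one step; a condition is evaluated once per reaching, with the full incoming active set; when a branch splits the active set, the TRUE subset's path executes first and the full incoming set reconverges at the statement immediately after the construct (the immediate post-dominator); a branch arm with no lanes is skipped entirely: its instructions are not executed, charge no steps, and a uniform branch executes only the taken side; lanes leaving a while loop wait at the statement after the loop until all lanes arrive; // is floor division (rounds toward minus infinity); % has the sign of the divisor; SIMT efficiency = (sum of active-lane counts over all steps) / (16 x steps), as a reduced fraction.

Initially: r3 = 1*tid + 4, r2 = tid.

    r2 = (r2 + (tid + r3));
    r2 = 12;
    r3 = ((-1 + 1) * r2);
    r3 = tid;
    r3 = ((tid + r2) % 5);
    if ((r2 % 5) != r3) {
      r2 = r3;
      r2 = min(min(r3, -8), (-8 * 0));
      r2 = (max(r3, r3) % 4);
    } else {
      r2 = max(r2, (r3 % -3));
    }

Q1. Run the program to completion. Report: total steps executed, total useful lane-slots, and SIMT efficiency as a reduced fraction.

Answer: 10 steps, 136 useful, 17/20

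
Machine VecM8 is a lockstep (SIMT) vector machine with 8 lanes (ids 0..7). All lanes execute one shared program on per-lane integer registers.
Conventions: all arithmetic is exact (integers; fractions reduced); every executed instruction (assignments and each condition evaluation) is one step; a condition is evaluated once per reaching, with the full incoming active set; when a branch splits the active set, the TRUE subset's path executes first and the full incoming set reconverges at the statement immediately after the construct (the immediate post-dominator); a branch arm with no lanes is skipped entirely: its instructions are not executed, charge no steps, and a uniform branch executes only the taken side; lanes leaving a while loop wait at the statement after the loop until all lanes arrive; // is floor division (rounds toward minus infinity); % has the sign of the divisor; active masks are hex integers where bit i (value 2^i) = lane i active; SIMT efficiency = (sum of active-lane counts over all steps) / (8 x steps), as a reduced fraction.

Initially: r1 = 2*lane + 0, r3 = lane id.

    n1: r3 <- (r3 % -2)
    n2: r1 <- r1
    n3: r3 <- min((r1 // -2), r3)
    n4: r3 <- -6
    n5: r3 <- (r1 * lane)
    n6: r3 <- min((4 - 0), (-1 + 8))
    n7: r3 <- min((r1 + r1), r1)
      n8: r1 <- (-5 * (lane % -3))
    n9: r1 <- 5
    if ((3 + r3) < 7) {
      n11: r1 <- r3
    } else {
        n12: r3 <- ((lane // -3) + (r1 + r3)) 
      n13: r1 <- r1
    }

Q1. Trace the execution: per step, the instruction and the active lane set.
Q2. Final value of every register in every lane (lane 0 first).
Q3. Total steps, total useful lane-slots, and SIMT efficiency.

step 0: r3 <- (r3 % -2)              0xff
step 1: r1 <- r1                     0xff
step 2: r3 <- min((r1 // -2), r3)    0xff
step 3: r3 <- -6                     0xff
step 4: r3 <- (r1 * lane)            0xff
step 5: r3 <- min((4 - 0), (-1 + 8)) 0xff
step 6: r3 <- min((r1 + r1), r1)     0xff
step 7: r1 <- (-5 * (lane % -3))     0xff
step 8: r1 <- 5                      0xff
step 9: eval ((3 + r3) < 7)          0xff
step 10: r1 <- r3                     0x03
step 11: r3 <- ((lane // -3) + (r1 + r3)) 0xfc
step 12: r1 <- r1                     0xfc

Answer: 13 steps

r1: 0,2,5,5,5,5,5,5
r3: 0,2,8,10,11,13,15,16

steps = 13; useful = 94; efficiency = 94/104 = 47/52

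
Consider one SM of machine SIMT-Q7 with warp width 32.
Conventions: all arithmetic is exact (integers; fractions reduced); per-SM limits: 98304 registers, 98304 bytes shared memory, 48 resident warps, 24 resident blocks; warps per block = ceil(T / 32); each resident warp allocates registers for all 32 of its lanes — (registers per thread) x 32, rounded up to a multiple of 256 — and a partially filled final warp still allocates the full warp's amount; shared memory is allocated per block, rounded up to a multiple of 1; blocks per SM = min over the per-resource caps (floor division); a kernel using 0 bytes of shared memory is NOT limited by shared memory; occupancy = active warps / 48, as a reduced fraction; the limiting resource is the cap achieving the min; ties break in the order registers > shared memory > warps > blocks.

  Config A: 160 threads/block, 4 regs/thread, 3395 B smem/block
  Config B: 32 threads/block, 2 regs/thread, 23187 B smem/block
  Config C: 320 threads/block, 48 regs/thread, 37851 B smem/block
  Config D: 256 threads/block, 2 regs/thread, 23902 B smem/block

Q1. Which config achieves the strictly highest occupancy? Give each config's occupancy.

occupancies: A 15/16, B 1/12, C 5/12, D 2/3

Answer: A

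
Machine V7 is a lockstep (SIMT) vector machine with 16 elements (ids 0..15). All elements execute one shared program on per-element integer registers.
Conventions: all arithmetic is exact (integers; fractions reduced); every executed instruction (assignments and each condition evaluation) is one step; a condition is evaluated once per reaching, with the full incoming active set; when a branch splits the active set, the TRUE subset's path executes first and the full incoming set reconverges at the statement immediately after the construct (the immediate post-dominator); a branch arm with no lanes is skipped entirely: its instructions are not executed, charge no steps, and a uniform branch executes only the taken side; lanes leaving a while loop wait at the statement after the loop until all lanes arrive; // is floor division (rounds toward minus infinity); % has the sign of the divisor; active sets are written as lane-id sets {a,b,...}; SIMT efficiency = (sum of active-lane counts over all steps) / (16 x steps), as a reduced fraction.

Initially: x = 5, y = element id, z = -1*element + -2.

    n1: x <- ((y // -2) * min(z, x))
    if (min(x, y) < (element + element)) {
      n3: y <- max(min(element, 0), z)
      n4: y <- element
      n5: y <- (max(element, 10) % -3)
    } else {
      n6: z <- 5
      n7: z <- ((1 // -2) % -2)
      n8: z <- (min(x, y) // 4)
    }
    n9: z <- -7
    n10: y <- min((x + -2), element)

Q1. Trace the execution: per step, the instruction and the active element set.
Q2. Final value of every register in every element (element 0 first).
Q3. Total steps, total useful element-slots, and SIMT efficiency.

step 0: x <- ((y // -2) * min(z, x)) {0,1,2,3,4,5,6,7,8,9,10,11,12,13,14,15}
step 1: eval (min(x, y) < (element + element)) {0,1,2,3,4,5,6,7,8,9,10,11,12,13,14,15}
step 2: y <- max(min(element, 0), z) {1,2,3,4,5,6,7,8,9,10,11,12,13,14,15}
step 3: y <- element                 {1,2,3,4,5,6,7,8,9,10,11,12,13,14,15}
step 4: y <- (max(element, 10) % -3) {1,2,3,4,5,6,7,8,9,10,11,12,13,14,15}
step 5: z <- 5                       {0}
step 6: z <- ((1 // -2) % -2)        {0}
step 7: z <- (min(x, y) // 4)        {0}
step 8: z <- -7                      {0,1,2,3,4,5,6,7,8,9,10,11,12,13,14,15}
step 9: y <- min((x + -2), element)  {0,1,2,3,4,5,6,7,8,9,10,11,12,13,14,15}

Answer: 10 steps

x: 0,3,4,10,12,21,24,36,40,55,60,78,84,105,112,136
y: -2,1,2,3,4,5,6,7,8,9,10,11,12,13,14,15
z: -7,-7,-7,-7,-7,-7,-7,-7,-7,-7,-7,-7,-7,-7,-7,-7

steps = 10; useful = 112; efficiency = 112/160 = 7/10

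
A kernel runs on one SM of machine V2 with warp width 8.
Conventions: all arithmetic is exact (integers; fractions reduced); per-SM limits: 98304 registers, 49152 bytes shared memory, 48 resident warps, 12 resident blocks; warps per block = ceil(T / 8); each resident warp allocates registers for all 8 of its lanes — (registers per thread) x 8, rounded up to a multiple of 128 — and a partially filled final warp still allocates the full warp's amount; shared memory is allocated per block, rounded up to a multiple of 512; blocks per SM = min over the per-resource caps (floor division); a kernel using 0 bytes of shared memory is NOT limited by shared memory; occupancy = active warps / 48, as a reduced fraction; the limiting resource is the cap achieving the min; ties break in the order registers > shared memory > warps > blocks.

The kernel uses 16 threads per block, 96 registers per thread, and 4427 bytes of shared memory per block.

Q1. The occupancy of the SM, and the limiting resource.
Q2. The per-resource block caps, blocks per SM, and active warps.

Answer: occupancy 5/12, limited by shared memory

registers: 64 blocks
shared memory: 10 blocks
warps: 24 blocks
blocks: 12 blocks

Answer: 10 blocks, 20 active warps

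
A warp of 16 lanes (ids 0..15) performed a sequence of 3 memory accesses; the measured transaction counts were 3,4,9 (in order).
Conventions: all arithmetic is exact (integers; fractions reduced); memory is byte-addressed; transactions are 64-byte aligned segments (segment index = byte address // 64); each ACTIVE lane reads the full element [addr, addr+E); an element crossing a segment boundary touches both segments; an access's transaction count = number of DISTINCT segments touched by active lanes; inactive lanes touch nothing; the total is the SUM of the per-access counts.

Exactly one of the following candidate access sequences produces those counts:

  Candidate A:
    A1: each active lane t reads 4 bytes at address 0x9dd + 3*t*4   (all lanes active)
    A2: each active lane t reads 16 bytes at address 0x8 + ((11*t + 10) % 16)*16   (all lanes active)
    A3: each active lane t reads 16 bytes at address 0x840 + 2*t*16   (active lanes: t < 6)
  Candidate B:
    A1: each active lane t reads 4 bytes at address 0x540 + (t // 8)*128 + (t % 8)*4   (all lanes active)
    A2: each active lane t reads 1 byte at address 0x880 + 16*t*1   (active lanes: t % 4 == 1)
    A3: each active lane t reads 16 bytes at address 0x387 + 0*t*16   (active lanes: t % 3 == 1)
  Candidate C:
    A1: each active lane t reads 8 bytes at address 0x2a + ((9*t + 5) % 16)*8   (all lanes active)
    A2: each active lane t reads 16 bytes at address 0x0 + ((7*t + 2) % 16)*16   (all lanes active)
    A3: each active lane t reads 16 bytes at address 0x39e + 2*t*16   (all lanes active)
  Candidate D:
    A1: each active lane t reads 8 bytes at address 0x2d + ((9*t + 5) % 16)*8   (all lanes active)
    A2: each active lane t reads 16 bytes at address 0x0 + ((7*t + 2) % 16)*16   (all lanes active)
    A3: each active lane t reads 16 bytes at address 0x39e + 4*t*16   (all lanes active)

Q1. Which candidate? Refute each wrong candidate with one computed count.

A: A1 gives 4 transactions, not 3
B: A1 gives 2 transactions, not 3
D: A3 gives 16 transactions, not 9
C: all counts match (3,4,9)

Answer: C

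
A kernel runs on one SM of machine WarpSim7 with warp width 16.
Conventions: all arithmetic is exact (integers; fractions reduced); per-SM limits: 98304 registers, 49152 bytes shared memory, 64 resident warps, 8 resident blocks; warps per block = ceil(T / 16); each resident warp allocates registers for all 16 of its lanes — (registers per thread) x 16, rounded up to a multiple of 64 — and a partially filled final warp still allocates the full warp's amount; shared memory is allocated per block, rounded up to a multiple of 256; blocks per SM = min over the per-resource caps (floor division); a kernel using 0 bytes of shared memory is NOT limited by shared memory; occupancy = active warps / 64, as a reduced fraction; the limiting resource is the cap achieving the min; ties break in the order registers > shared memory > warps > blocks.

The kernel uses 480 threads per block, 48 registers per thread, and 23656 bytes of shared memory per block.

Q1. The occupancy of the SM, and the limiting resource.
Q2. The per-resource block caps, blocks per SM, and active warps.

Answer: occupancy 15/16, limited by shared memory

registers: 4 blocks
shared memory: 2 blocks
warps: 2 blocks
blocks: 8 blocks

Answer: 2 blocks, 60 active warps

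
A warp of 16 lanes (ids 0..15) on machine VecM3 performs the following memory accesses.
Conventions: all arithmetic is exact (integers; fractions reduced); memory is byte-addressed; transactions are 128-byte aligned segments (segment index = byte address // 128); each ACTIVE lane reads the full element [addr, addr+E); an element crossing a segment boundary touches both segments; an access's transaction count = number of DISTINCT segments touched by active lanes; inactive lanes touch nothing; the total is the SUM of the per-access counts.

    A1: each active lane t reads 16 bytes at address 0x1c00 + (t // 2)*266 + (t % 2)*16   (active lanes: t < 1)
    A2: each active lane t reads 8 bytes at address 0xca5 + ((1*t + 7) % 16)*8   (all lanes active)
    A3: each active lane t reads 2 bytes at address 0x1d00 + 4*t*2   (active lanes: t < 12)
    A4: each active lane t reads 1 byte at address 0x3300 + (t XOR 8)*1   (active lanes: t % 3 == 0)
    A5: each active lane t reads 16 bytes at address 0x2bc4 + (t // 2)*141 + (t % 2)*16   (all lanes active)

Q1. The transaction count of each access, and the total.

A1: 1 transaction
A2: 2 transactions
A3: 1 transaction
A4: 1 transaction
A5: 9 transactions

Answer: 1,2,1,1,9; total 14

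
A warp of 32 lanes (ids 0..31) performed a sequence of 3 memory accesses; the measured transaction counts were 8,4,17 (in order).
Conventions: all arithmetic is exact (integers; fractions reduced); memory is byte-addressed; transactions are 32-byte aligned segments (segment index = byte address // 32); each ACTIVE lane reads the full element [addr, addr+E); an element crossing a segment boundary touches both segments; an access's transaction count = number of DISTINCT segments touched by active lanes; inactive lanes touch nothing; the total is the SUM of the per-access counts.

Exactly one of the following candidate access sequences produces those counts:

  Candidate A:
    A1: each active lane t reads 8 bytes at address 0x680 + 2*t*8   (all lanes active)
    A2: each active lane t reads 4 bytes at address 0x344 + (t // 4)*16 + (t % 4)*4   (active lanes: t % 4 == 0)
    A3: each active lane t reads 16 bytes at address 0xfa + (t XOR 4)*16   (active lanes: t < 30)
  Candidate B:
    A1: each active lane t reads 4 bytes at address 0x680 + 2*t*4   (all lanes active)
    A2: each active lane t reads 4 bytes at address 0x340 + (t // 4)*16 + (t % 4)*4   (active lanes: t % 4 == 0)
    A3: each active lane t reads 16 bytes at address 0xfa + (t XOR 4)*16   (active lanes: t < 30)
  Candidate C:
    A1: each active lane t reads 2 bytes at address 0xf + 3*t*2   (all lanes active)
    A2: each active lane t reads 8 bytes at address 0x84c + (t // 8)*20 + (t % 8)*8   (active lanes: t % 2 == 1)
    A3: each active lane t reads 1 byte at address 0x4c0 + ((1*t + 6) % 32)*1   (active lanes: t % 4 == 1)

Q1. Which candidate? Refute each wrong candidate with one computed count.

A: A1 gives 16 transactions, not 8
C: A1 gives 7 transactions, not 8
B: all counts match (8,4,17)

Answer: B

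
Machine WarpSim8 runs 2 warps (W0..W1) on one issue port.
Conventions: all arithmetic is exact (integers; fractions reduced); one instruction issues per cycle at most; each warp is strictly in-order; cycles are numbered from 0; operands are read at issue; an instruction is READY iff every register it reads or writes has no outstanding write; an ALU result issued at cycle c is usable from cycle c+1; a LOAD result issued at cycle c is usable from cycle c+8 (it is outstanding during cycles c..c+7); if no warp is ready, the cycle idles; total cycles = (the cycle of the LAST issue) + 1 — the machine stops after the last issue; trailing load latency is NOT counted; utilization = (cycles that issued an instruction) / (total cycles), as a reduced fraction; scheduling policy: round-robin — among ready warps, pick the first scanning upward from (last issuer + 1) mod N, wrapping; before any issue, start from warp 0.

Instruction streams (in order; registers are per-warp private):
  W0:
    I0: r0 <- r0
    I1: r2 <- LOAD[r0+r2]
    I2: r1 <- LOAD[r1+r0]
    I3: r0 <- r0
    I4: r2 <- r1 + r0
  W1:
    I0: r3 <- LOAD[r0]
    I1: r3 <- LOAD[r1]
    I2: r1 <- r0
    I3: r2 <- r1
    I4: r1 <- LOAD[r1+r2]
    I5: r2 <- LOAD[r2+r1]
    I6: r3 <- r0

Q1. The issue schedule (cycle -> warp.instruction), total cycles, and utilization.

cycle 0: W0.I0
cycle 1: W1.I0
cycle 2: W0.I1
cycle 3: W0.I2
cycle 4: W0.I3
cycle 5: idle
cycle 6: idle
cycle 7: idle
cycle 8: idle
cycle 9: W1.I1
cycle 10: W1.I2
cycle 11: W0.I4
cycle 12: W1.I3
cycle 13: W1.I4
cycle 14: idle
cycle 15: idle
cycle 16: idle
cycle 17: idle
cycle 18: idle
cycle 19: idle
cycle 20: idle
cycle 21: W1.I5
cycle 22: W1.I6

Answer: 23 cycles, utilization 12/23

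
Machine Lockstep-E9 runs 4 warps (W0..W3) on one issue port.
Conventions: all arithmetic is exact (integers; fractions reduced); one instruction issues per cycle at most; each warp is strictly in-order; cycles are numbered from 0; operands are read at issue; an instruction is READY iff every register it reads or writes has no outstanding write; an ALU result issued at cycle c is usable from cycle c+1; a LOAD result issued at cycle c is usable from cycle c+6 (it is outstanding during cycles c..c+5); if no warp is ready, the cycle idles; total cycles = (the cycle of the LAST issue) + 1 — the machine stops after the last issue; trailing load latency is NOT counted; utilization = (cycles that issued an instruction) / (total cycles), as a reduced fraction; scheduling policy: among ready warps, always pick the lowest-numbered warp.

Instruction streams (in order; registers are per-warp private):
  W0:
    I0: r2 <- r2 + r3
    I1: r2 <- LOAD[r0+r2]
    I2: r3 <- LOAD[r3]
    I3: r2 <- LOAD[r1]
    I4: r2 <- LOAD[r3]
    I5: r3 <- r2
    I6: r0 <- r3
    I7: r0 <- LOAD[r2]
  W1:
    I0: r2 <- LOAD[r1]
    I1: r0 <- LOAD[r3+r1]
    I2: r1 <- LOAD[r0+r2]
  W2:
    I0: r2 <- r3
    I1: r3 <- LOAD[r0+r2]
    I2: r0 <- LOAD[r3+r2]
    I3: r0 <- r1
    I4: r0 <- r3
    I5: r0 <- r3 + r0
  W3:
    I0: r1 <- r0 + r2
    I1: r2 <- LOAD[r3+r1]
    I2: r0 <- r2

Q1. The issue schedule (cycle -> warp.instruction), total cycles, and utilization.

cycle 0: W0.I0
cycle 1: W0.I1
cycle 2: W0.I2
cycle 3: W1.I0
cycle 4: W1.I1
cycle 5: W2.I0
cycle 6: W2.I1
cycle 7: W0.I3
cycle 8: W3.I0
cycle 9: W3.I1
cycle 10: W1.I2
cycle 11: idle
cycle 12: W2.I2
cycle 13: W0.I4
cycle 14: idle
cycle 15: W3.I2
cycle 16: idle
cycle 17: idle
cycle 18: W2.I3
cycle 19: W0.I5
cycle 20: W0.I6
cycle 21: W0.I7
cycle 22: W2.I4
cycle 23: W2.I5

Answer: 24 cycles, utilization 5/6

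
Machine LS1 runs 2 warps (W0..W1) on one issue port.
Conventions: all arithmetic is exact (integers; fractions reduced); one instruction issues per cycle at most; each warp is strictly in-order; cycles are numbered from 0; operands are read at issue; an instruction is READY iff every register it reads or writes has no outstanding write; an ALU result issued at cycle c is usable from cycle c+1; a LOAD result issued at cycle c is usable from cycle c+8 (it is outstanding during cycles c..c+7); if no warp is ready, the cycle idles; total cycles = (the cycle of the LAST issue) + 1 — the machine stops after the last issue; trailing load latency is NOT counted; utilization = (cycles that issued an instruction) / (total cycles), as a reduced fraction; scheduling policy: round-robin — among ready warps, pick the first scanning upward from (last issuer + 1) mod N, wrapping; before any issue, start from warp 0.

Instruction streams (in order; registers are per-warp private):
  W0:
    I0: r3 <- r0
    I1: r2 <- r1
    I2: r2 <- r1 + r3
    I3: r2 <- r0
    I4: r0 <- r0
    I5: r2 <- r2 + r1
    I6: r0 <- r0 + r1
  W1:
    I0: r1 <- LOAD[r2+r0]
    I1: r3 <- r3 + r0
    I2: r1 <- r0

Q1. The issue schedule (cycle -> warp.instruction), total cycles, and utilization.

cycle 0: W0.I0
cycle 1: W1.I0
cycle 2: W0.I1
cycle 3: W1.I1
cycle 4: W0.I2
cycle 5: W0.I3
cycle 6: W0.I4
cycle 7: W0.I5
cycle 8: W0.I6
cycle 9: W1.I2

Answer: 10 cycles, utilization 1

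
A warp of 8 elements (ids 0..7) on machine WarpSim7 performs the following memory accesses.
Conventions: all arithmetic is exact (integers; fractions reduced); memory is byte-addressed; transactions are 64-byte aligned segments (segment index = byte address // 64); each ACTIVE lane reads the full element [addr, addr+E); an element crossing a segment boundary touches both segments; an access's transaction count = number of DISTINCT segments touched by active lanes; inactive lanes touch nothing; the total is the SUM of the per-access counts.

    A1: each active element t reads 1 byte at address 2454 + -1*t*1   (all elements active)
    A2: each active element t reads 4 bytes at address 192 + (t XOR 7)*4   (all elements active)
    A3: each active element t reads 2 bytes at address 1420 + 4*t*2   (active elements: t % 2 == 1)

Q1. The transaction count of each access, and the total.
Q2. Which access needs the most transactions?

A1: 1 transaction
A2: 1 transaction
A3: 2 transactions

Answer: 1,1,2; total 4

Answer: A3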